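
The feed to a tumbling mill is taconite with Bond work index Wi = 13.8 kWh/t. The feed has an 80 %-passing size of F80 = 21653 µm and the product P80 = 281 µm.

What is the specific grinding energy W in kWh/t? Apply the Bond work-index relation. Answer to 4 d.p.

W = 7.2946 kWh/t

W = 10 Wi (P80^-0.5 − F80^-0.5)
1/√281 = 0.059655;  1/√21653 = 0.006796
W = 10·13.8·(0.059655 − 0.006796) = 7.2946 kWh/t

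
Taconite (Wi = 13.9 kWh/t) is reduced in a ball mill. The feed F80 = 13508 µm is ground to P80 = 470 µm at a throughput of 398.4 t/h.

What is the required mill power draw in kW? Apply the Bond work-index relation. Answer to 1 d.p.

Bond: W = 10·Wi·(1/√P80 − 1/√F80)
W = 10·13.9·(1/√470 − 1/√13508) = 10·13.9·(0.037522) = 5.2156 kWh/t
Power = W × throughput = 5.2156 kWh/t × 398.4 t/h = 2077.9 kW

P = 2077.9 kW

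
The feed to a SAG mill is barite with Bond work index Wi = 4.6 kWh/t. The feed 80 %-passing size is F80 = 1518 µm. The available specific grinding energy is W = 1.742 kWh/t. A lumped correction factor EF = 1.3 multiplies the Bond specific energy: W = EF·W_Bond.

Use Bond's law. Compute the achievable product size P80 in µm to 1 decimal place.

P80 = 333.0 µm

Bond: W = 10·Wi·(1/√P80 − 1/√F80)
W_Bond = W / EF = 1.742 / 1.3 = 1.3400 kWh/t
⇒ 1/√P80 = W_Bond/(10 Wi) + 1/√F80
  = 1.3400/(10·4.6) + 1/√1518 = 0.029130 + 0.025666 = 0.054797
P80 = (1/0.054797)² = 18.2492² = 333.03 µm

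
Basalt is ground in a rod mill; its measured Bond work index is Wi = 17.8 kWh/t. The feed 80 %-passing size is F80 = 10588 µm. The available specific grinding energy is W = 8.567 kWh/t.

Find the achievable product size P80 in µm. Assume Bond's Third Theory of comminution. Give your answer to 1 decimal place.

W = 10 Wi (1/√P80 − 1/√F80)  [Bond]
⇒ 1/√P80 = W/(10·Wi) + 1/√F80
  = 8.5670/(10·17.8) + 1/√10588 = 0.048129 + 0.009718 = 0.057848
P80 = (1/0.057848)² = 17.2868² = 298.83 µm

P80 = 298.8 µm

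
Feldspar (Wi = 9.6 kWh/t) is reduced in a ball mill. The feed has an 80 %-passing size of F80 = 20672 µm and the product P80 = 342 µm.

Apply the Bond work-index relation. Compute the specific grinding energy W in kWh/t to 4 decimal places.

W = 4.5234 kWh/t

W = 10·Wi·[P80^(−½) − F80^(−½)]
1/√342 = 0.054074;  1/√20672 = 0.006955
W = 10·9.6·(0.054074 − 0.006955) = 4.5234 kWh/t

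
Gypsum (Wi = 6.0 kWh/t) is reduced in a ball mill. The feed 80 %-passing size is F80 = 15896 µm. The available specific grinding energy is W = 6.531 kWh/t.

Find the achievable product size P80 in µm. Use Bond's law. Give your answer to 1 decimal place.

W = 10·Wi·(P80^(-½) − F80^(-½))
1/√P80 = 1/√F80 + W/(10·Wi)
  = 6.5310/(10·6.0) + 1/√15896 = 0.108850 + 0.007932 = 0.116782
P80 = (1/0.116782)² = 8.5630² = 73.32 µm

P80 = 73.3 µm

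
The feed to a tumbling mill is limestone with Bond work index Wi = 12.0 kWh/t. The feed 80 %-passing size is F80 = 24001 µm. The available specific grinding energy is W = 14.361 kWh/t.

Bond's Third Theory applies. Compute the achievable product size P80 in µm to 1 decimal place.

W = 10 Wi (1/√P80 − 1/√F80)  [Bond]
P80^(−½) = W/(10 Wi) + F80^(−½)
  = 14.3610/(10·12.0) + 1/√24001 = 0.119675 + 0.006455 = 0.126130
P80 = (1/0.126130)² = 7.9283² = 62.86 µm

P80 = 62.9 µm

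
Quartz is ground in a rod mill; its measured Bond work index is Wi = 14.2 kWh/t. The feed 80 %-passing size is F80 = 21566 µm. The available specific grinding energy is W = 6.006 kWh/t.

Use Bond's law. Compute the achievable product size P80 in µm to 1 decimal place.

Bond:  W = 10 Wi (1/√P − 1/√F)
⇒ 1/√P80 = W/(10 Wi) + 1/√F80
  = 6.0060/(10·14.2) + 1/√21566 = 0.042296 + 0.006809 = 0.049105
P80 = (1/0.049105)² = 20.3644² = 414.71 µm

P80 = 414.7 µm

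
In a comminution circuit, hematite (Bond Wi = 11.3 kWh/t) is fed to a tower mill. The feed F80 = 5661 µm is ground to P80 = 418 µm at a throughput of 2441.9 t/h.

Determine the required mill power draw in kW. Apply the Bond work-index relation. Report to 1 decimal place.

P = 9829.0 kW

W_Bond = 10·Wi·(1/√P₈₀ − 1/√F₈₀)
W = 10·11.3·(1/√418 − 1/√5661) = 10·11.3·(0.035621) = 4.0251 kWh/t
Mill draw = 4.0251 × 2441.9 = 9829.0 kW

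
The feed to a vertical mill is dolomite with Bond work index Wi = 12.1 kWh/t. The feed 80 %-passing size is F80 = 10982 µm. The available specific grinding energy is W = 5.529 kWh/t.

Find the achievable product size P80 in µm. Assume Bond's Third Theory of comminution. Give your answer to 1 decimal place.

W = 10 Wi (P80^-0.5 − F80^-0.5)
P80^-0.5 = F80^-0.5 + W/(10 Wi)
  = 5.5290/(10·12.1) + 1/√10982 = 0.045694 + 0.009542 = 0.055237
P80 = (1/0.055237)² = 18.1039² = 327.75 µm

P80 = 327.8 µm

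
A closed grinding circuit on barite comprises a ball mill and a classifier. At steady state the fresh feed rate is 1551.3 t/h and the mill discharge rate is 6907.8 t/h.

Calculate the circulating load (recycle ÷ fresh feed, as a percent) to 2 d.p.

CL = 345.29 %

Steady state: M = F + R.
R = M − F = 6907.8 − 1551.3 = 5356.5 t/h
CL = 100·R/F = 100·5356.5/1551.3 = 345.29 %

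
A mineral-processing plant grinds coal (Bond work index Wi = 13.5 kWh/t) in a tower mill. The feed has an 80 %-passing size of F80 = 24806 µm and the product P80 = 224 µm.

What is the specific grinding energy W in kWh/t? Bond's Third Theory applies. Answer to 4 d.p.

W = 8.1629 kWh/t

Bond:  W = 10 Wi (1/√P − 1/√F)
1/√224 = 0.066815;  1/√24806 = 0.006349
W = 10·13.5·(0.066815 − 0.006349) = 8.1629 kWh/t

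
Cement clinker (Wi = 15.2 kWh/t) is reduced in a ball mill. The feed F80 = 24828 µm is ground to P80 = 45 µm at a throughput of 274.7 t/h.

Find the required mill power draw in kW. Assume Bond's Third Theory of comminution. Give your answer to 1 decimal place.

P = 5959.4 kW

W = 10·Wi·[P80^(−½) − F80^(−½)]
W = 10·15.2·(1/√45 − 1/√24828) = 10·15.2·(0.142725) = 21.6942 kWh/t
Mill draw = 21.6942 × 274.7 = 5959.4 kW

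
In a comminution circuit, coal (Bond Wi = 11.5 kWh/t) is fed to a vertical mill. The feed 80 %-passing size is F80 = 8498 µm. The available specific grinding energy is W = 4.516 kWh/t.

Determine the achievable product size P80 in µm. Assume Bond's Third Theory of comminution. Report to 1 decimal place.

P80 = 398.1 µm

W = 10 Wi (1/√P80 − 1/√F80)  [Bond]
P80^-0.5 = F80^-0.5 + W/(10 Wi)
  = 4.5160/(10·11.5) + 1/√8498 = 0.039270 + 0.010848 = 0.050117
P80 = (1/0.050117)² = 19.9532² = 398.13 µm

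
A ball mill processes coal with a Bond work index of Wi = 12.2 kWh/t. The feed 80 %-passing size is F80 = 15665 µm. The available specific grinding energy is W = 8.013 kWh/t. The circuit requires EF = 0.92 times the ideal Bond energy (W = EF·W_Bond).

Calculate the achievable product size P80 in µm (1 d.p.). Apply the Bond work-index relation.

W = 10 Wi (1/√P80 − 1/√F80)  [Bond]
W_Bond = W / EF = 8.013 / 0.92 = 8.7098 kWh/t
P80^-0.5 = F80^-0.5 + W_Bond/(10 Wi)
  = 8.7098/(10·12.2) + 1/√15665 = 0.071392 + 0.007990 = 0.079381
P80 = (1/0.079381)² = 12.5974² = 158.69 µm

P80 = 158.7 µm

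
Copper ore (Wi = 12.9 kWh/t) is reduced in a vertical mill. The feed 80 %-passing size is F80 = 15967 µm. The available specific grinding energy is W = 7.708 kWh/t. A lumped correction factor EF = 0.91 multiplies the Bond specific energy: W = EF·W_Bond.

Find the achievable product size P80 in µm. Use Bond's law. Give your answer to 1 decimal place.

Bond:  W = 10 Wi (1/√P − 1/√F)
W_Bond = W / EF = 7.708 / 0.91 = 8.4703 kWh/t
⇒ 1/√P80 = W_Bond/(10 Wi) + 1/√F80
  = 8.4703/(10·12.9) + 1/√15967 = 0.065661 + 0.007914 = 0.073575
P80 = (1/0.073575)² = 13.5915² = 184.73 µm

P80 = 184.7 µm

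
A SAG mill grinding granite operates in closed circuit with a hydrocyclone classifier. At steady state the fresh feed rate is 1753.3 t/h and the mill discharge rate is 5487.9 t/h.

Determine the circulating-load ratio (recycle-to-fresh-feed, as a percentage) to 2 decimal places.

Steady state: M = F + R.
R = M − F = 5487.9 − 1753.3 = 3734.6 t/h
CL = 100·R/F = 100·3734.6/1753.3 = 213.00 %

CL = 213.00 %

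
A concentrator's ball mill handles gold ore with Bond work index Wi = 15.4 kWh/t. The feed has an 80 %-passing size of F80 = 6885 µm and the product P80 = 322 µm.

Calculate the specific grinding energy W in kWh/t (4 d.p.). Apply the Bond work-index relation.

W = 6.7261 kWh/t

W = 10 Wi / √P80 − 10 Wi / √F80
1/√322 = 0.055728;  1/√6885 = 0.012052
W = 10·15.4·(0.055728 − 0.012052) = 6.7261 kWh/t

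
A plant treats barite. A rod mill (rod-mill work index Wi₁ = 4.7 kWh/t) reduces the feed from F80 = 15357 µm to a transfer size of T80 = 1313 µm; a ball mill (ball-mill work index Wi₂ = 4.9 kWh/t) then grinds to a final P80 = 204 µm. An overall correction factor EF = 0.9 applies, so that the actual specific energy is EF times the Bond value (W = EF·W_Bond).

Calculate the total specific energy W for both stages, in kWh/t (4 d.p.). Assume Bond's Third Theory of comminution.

W = 10 Wi / √P80 − 10 Wi / √F80
Stage 1 (15357→1313 µm, Wi₁=4.7): W₁ = 10·4.7·(0.027597 − 0.008070) = 0.9178 kWh/t
Stage 2 (1313→204 µm, Wi₂=4.9): W₂ = 10·4.9·(0.070014 − 0.027597) = 2.0784 kWh/t
W = W₁ + W₂ = 0.9178 + 2.0784 = 2.9962 kWh/t
Apply correction: 2.9962 × 0.9 = 2.6966 kWh/t

W = 2.6966 kWh/t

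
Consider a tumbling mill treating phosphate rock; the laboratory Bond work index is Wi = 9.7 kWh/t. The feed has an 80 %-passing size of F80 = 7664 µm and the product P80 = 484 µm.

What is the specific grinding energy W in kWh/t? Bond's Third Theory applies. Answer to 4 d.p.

W = 3.3011 kWh/t

W = 10 Wi / √P80 − 10 Wi / √F80
1/√484 = 0.045455;  1/√7664 = 0.011423
W = 10·9.7·(0.045455 − 0.011423) = 3.3011 kWh/t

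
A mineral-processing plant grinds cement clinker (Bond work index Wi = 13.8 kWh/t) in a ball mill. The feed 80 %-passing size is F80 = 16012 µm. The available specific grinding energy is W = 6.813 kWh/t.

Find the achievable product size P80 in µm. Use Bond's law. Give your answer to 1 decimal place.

W = 10 Wi / √P80 − 10 Wi / √F80
P80^(−½) = W/(10 Wi) + F80^(−½)
  = 6.8130/(10·13.8) + 1/√16012 = 0.049370 + 0.007903 = 0.057272
P80 = (1/0.057272)² = 17.4604² = 304.87 µm

P80 = 304.9 µm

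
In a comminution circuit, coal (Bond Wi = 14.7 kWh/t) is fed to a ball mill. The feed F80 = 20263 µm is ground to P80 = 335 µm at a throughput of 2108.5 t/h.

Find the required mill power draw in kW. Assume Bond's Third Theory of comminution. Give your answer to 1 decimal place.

W = 10·Wi·[P80^(−½) − F80^(−½)]
W = 10·14.7·(1/√335 − 1/√20263) = 10·14.7·(0.047611) = 6.9988 kWh/t
Power = W × throughput = 6.9988 kWh/t × 2108.5 t/h = 14756.9 kW

P = 14756.9 kW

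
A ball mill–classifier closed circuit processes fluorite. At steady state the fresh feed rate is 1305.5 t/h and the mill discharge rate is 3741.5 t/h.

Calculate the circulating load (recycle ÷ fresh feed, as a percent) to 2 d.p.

M = F + R at steady state, so:
R = M − F = 3741.5 − 1305.5 = 2436.0 t/h
CL = 100·R/F = 100·2436.0/1305.5 = 186.60 %

CL = 186.60 %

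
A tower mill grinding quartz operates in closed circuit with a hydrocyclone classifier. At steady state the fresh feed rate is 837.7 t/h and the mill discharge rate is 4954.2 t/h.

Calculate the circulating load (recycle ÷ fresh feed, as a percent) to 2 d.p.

Steady state: M = F + R.
R = M − F = 4954.2 − 837.7 = 4116.5 t/h
CL = 100·R/F = 100·4116.5/837.7 = 491.41 %

CL = 491.41 %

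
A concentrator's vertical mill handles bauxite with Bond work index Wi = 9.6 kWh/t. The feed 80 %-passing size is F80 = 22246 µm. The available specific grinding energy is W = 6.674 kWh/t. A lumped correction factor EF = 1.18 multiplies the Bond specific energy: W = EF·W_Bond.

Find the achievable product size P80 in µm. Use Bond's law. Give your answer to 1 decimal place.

Bond: W = 10·Wi·(1/√P80 − 1/√F80)
W_Bond = W / EF = 6.674 / 1.18 = 5.6559 kWh/t
1/√P80 = 1/√F80 + W_Bond/(10·Wi)
  = 5.6559/(10·9.6) + 1/√22246 = 0.058916 + 0.006705 = 0.065621
P80 = (1/0.065621)² = 15.2391² = 232.23 µm

P80 = 232.2 µm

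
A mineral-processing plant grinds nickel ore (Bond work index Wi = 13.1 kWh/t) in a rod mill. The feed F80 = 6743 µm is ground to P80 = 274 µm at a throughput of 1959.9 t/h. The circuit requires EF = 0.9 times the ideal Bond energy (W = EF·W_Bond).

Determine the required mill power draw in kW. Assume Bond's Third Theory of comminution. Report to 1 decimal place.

W = 10 Wi / √P80 − 10 Wi / √F80
W = 10·13.1·(1/√274 − 1/√6743) = 10·13.1·(0.048234) = 6.3187 kWh/t
With EF = 0.9: W = 6.3187·0.9 = 5.6868 kWh/t
P_mill = W·ṁ = 5.6868·1959.9 = 11145.6 kW

P = 11145.6 kW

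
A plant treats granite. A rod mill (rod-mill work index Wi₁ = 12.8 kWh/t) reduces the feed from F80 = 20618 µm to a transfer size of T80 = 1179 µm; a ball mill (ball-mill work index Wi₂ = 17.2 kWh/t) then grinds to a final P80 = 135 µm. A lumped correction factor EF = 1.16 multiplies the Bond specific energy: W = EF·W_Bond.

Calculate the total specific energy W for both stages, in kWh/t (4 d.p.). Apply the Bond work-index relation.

W = 14.6514 kWh/t

W = 10·Wi·(P80^(-½) − F80^(-½))
Stage 1 (20618→1179 µm, Wi₁=12.8): W₁ = 10·12.8·(0.029123 − 0.006964) = 2.8364 kWh/t
Stage 2 (1179→135 µm, Wi₂=17.2): W₂ = 10·17.2·(0.086066 − 0.029123) = 9.7942 kWh/t
W = W₁ + W₂ = 2.8364 + 9.7942 = 12.6305 kWh/t
Corrected W = EF·W_Bond = 1.16·12.6305 = 14.6514 kWh/t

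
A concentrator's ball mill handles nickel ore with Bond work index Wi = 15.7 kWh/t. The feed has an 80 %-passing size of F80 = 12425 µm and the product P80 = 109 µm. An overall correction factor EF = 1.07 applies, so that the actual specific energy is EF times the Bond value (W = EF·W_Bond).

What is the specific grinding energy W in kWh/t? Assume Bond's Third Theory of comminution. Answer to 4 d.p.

W = 10 Wi / √P80 − 10 Wi / √F80
1/√109 = 0.095783;  1/√12425 = 0.008971
W = 10·15.7·(0.095783 − 0.008971) = 13.6294 kWh/t
Corrected W = EF·W_Bond = 1.07·13.6294 = 14.5834 kWh/t

W = 14.5834 kWh/t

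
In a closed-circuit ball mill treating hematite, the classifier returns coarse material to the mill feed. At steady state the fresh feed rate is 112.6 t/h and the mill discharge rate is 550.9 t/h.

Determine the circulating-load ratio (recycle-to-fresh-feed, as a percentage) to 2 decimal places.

CL = 389.25 %

Discharge = new feed + return, hence
R = M − F = 550.9 − 112.6 = 438.3 t/h
CL = 100·R/F = 100·438.3/112.6 = 389.25 %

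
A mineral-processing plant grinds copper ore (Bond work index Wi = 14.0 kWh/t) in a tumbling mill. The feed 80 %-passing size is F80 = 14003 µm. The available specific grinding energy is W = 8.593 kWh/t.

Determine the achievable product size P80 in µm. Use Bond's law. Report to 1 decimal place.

P80 = 205.1 µm

W = 10·Wi·(P80^(-½) − F80^(-½))
1/√P80 = 1/√F80 + W/(10·Wi)
  = 8.5930/(10·14.0) + 1/√14003 = 0.061379 + 0.008451 = 0.069829
P80 = (1/0.069829)² = 14.3207² = 205.08 µm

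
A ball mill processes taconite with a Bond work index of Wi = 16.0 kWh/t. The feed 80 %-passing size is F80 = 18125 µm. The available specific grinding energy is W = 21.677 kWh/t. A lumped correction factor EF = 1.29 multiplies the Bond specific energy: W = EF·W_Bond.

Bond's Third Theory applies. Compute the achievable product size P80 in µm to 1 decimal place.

P80 = 79.1 µm

W = 10·Wi·(P80^(-½) − F80^(-½))
W_Bond = W / EF = 21.677 / 1.29 = 16.8039 kWh/t
P80^-0.5 = F80^-0.5 + W_Bond/(10 Wi)
  = 16.8039/(10·16.0) + 1/√18125 = 0.105024 + 0.007428 = 0.112452
P80 = (1/0.112452)² = 8.8927² = 79.08 µm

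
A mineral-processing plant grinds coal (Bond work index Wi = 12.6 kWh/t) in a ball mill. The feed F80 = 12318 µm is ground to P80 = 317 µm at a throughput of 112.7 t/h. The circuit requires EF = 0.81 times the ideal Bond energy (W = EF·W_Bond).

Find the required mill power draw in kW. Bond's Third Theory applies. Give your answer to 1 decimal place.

P = 542.4 kW

W = 10 Wi (1/√P80 − 1/√F80)  [Bond]
W = 10·12.6·(1/√317 − 1/√12318) = 10·12.6·(0.047155) = 5.9416 kWh/t
Apply correction: 5.9416 × 0.81 = 4.8127 kWh/t
P = W·T = 4.8127·112.7 = 542.4 kW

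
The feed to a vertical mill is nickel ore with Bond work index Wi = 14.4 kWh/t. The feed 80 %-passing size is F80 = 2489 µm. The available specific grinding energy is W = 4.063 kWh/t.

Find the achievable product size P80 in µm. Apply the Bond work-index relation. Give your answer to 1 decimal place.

P80 = 429.4 µm

W_Bond = 10·Wi·(1/√P₈₀ − 1/√F₈₀)
P80^-0.5 = F80^-0.5 + W/(10 Wi)
  = 4.0630/(10·14.4) + 1/√2489 = 0.028215 + 0.020044 = 0.048259
P80 = (1/0.048259)² = 20.7213² = 429.37 µm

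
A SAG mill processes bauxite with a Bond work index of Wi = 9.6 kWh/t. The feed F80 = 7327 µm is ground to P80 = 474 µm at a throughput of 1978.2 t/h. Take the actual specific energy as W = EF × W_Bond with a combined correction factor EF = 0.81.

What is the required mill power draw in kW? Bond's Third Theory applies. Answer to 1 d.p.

P = 5268.3 kW

W_Bond = 10·Wi·(1/√P₈₀ − 1/√F₈₀)
W = 10·9.6·(1/√474 − 1/√7327) = 10·9.6·(0.034249) = 3.2879 kWh/t
With EF = 0.81: W = 3.2879·0.81 = 2.6632 kWh/t
Power = W × throughput = 2.6632 kWh/t × 1978.2 t/h = 5268.3 kW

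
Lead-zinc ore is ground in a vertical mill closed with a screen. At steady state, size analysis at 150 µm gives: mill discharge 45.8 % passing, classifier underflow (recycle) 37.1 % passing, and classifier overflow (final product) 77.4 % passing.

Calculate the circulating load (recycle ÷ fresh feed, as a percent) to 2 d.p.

Two-product formula at 150 µm:
r = (o − d)/(d − u)
r = (77.4 − 45.8)/(45.8 − 37.1) = 31.6/8.7 = 3.6322
CL = 100·r = 363.22 %

CL = 363.22 %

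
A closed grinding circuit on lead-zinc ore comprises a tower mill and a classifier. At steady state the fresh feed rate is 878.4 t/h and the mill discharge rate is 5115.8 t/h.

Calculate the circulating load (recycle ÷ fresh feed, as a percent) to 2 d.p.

Steady state: M = F + R.
R = M − F = 5115.8 − 878.4 = 4237.4 t/h
CL = 100·R/F = 100·4237.4/878.4 = 482.40 %

CL = 482.40 %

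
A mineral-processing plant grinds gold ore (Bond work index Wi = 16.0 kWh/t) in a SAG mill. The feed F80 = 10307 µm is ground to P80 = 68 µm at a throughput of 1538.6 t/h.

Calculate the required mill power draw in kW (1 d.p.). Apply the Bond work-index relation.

W = 10·Wi·[P80^(−½) − F80^(−½)]
W = 10·16.0·(1/√68 − 1/√10307) = 10·16.0·(0.111418) = 17.8269 kWh/t
Power = W × throughput = 17.8269 kWh/t × 1538.6 t/h = 27428.4 kW

P = 27428.4 kW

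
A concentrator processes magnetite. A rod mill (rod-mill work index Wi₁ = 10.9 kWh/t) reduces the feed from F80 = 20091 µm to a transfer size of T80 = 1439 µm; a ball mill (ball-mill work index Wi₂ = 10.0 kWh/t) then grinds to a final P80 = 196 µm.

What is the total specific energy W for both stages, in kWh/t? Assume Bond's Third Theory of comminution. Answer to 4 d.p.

W = 6.6111 kWh/t

Bond:  W = 10 Wi (1/√P − 1/√F)
Stage 1 (20091→1439 µm, Wi₁=10.9): W₁ = 10·10.9·(0.026361 − 0.007055) = 2.1044 kWh/t
Stage 2 (1439→196 µm, Wi₂=10.0): W₂ = 10·10.0·(0.071429 − 0.026361) = 4.5067 kWh/t
W = W₁ + W₂ = 2.1044 + 4.5067 = 6.6111 kWh/t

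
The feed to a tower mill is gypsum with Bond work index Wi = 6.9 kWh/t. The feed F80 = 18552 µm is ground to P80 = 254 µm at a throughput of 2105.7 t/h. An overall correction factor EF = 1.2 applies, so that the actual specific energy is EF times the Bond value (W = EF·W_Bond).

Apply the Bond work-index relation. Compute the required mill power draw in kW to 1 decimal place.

W_Bond = 10·Wi·(1/√P₈₀ − 1/√F₈₀)
W = 10·6.9·(1/√254 − 1/√18552) = 10·6.9·(0.055404) = 3.8229 kWh/t
Apply correction: 3.8229 × 1.2 = 4.5874 kWh/t
Power = W × throughput = 4.5874 kWh/t × 2105.7 t/h = 9659.8 kW

P = 9659.8 kW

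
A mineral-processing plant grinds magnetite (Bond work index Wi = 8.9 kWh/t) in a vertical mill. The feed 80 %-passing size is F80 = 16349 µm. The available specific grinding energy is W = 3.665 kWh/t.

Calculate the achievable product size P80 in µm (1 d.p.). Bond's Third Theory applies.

W_Bond = 10·Wi·(1/√P₈₀ − 1/√F₈₀)
⇒ 1/√P80 = W/(10·Wi) + 1/√F80
  = 3.6650/(10·8.9) + 1/√16349 = 0.041180 + 0.007821 = 0.049001
P80 = (1/0.049001)² = 20.4079² = 416.48 µm

P80 = 416.5 µm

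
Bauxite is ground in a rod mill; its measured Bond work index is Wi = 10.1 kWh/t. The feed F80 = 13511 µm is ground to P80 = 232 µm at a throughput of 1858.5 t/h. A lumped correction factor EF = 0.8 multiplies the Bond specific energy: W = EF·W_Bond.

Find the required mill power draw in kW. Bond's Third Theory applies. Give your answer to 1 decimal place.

W = 10 Wi (P80^-0.5 − F80^-0.5)
W = 10·10.1·(1/√232 − 1/√13511) = 10·10.1·(0.057050) = 5.7621 kWh/t
With EF = 0.8: W = 5.7621·0.8 = 4.6096 kWh/t
Power = W × throughput = 4.6096 kWh/t × 1858.5 t/h = 8567.0 kW

P = 8567.0 kW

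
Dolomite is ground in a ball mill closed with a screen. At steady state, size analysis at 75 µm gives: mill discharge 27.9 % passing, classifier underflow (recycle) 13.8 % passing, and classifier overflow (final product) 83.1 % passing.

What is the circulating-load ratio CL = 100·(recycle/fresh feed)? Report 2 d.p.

Classifier node, passing 75 µm:
Fd + Rd = Ru + Fo ⇒ R/F = (o−d)/(d−u)
r = (83.1 − 27.9)/(27.9 − 13.8) = 55.2/14.1 = 3.9149
CL = 100·r = 391.49 %

CL = 391.49 %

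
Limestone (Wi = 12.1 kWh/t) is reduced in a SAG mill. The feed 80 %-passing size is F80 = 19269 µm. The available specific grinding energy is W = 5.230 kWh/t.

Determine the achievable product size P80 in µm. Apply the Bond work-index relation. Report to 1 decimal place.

W_Bond = 10·Wi·(1/√P₈₀ − 1/√F₈₀)
⇒ 1/√P80 = W/(10·Wi) + 1/√F80
  = 5.2300/(10·12.1) + 1/√19269 = 0.043223 + 0.007204 = 0.050427
P80 = (1/0.050427)² = 19.8306² = 393.25 µm

P80 = 393.3 µm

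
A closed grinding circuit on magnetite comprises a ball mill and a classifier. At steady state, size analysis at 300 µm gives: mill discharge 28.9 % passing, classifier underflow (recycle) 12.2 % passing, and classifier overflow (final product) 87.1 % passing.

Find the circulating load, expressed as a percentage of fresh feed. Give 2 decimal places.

CL = 348.50 %

Let r = R/F. Size balance at 300 µm:
d + r·d = r·u + o → r(d−u) = o−d
r = (87.1 − 28.9)/(28.9 − 12.2) = 58.2/16.7 = 3.4850
CL = 100·r = 348.50 %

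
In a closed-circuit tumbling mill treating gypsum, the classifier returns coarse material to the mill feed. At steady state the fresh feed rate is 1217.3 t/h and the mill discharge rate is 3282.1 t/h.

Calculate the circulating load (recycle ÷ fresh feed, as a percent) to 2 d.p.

Discharge = new feed + return, hence
R = M − F = 3282.1 − 1217.3 = 2064.8 t/h
CL = 100·R/F = 100·2064.8/1217.3 = 169.62 %

CL = 169.62 %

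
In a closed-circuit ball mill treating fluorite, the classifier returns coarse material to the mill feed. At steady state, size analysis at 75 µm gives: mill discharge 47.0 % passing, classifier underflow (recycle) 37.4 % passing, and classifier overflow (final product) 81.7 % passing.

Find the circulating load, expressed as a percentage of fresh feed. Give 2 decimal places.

Classifier node, passing 75 µm:
r = (o − d)/(d − u)
r = (81.7 − 47.0)/(47.0 − 37.4) = 34.7/9.6 = 3.6146
CL = 100·r = 361.46 %

CL = 361.46 %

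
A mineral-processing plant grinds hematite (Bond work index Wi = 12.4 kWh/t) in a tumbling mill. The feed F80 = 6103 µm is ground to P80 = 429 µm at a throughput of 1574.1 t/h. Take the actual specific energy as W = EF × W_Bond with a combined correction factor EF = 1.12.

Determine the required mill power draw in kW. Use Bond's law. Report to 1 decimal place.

W = 10 Wi (1/√P80 − 1/√F80)  [Bond]
W = 10·12.4·(1/√429 − 1/√6103) = 10·12.4·(0.035480) = 4.3995 kWh/t
Apply correction: 4.3995 × 1.12 = 4.9275 kWh/t
P = W·T = 4.9275·1574.1 = 7756.3 kW

P = 7756.3 kW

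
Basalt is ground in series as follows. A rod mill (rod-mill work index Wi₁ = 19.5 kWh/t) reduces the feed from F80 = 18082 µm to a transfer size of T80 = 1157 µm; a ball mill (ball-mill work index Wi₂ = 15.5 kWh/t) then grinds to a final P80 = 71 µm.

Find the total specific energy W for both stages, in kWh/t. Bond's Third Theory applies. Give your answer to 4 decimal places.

W = 10 Wi / √P80 − 10 Wi / √F80
Stage 1 (18082→1157 µm, Wi₁=19.5): W₁ = 10·19.5·(0.029399 − 0.007437) = 4.2827 kWh/t
Stage 2 (1157→71 µm, Wi₂=15.5): W₂ = 10·15.5·(0.118678 − 0.029399) = 13.8383 kWh/t
W = W₁ + W₂ = 4.2827 + 13.8383 = 18.1209 kWh/t

W = 18.1209 kWh/t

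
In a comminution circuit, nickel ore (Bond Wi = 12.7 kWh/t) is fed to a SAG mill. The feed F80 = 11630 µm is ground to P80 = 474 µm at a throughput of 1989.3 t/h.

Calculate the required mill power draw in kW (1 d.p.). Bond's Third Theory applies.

Bond: W = 10·Wi·(1/√P80 − 1/√F80)
W = 10·12.7·(1/√474 − 1/√11630) = 10·12.7·(0.036659) = 4.6557 kWh/t
Power = W × throughput = 4.6557 kWh/t × 1989.3 t/h = 9261.5 kW

P = 9261.5 kW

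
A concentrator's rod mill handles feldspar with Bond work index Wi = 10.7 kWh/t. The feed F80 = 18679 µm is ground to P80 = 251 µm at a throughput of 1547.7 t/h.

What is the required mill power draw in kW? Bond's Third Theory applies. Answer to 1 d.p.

Bond:  W = 10 Wi (1/√P − 1/√F)
W = 10·10.7·(1/√251 − 1/√18679) = 10·10.7·(0.055803) = 5.9709 kWh/t
Power = W × throughput = 5.9709 kWh/t × 1547.7 t/h = 9241.1 kW

P = 9241.1 kW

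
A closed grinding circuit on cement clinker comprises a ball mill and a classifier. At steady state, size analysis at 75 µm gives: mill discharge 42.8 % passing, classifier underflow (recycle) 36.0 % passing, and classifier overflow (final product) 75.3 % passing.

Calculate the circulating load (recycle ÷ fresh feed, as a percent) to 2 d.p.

Two-product formula at 75 µm:
Fd + Rd = Ru + Fo ⇒ R/F = (o−d)/(d−u)
r = (75.3 − 42.8)/(42.8 − 36.0) = 32.5/6.8 = 4.7794
CL = 100·r = 477.94 %

CL = 477.94 %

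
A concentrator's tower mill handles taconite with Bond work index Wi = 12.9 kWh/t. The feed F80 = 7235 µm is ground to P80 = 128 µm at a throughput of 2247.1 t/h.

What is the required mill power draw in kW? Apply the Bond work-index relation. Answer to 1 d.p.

Bond: W = 10·Wi·(1/√P80 − 1/√F80)
W = 10·12.9·(1/√128 − 1/√7235) = 10·12.9·(0.076632) = 9.8855 kWh/t
P = W·T = 9.8855·2247.1 = 22213.7 kW

P = 22213.7 kW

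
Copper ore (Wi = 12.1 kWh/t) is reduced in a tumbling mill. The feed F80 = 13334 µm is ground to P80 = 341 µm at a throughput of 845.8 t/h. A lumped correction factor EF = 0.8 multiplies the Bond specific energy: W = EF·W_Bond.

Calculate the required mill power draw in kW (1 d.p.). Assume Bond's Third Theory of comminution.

W = 10 Wi (1/√P80 − 1/√F80)  [Bond]
W = 10·12.1·(1/√341 − 1/√13334) = 10·12.1·(0.045493) = 5.5047 kWh/t
W_actual = 0.8 × 5.5047 = 4.4037 kWh/t
P_mill = W·ṁ = 4.4037·845.8 = 3724.7 kW

P = 3724.7 kW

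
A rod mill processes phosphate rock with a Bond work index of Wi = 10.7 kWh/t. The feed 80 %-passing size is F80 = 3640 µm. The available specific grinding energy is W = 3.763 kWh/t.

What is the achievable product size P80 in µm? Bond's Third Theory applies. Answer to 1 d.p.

W = 10 Wi (P80^-0.5 − F80^-0.5)
P80^-0.5 = F80^-0.5 + W/(10 Wi)
  = 3.7630/(10·10.7) + 1/√3640 = 0.035168 + 0.016575 = 0.051743
P80 = (1/0.051743)² = 19.3263² = 373.50 µm

P80 = 373.5 µm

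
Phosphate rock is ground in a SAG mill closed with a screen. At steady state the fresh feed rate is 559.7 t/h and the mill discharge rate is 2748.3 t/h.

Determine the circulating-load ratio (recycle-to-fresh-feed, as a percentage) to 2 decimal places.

Discharge = new feed + return, hence
R = M − F = 2748.3 − 559.7 = 2188.6 t/h
CL = 100·R/F = 100·2188.6/559.7 = 391.03 %

CL = 391.03 %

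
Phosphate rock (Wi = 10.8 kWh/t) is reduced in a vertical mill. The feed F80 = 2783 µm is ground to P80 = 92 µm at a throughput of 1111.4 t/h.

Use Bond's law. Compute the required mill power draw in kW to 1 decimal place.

P = 10238.8 kW

W = 10 Wi (P80^-0.5 − F80^-0.5)
W = 10·10.8·(1/√92 − 1/√2783) = 10·10.8·(0.085301) = 9.2125 kWh/t
Mill draw = 9.2125 × 1111.4 = 10238.8 kW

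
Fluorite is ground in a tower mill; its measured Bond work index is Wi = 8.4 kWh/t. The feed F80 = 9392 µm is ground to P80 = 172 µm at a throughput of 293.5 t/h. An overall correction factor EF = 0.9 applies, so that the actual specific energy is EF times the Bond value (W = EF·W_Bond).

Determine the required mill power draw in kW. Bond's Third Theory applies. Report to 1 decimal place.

P = 1462.9 kW

W = 10 Wi (1/√P80 − 1/√F80)  [Bond]
W = 10·8.4·(1/√172 − 1/√9392) = 10·8.4·(0.065931) = 5.5382 kWh/t
W_actual = 0.9 × 5.5382 = 4.9844 kWh/t
Power = W × throughput = 4.9844 kWh/t × 293.5 t/h = 1462.9 kW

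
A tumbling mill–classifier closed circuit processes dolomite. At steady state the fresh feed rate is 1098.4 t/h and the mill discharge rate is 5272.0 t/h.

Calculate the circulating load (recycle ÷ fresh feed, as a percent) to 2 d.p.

Steady state: M = F + R.
R = M − F = 5272.0 − 1098.4 = 4173.6 t/h
CL = 100·R/F = 100·4173.6/1098.4 = 379.97 %

CL = 379.97 %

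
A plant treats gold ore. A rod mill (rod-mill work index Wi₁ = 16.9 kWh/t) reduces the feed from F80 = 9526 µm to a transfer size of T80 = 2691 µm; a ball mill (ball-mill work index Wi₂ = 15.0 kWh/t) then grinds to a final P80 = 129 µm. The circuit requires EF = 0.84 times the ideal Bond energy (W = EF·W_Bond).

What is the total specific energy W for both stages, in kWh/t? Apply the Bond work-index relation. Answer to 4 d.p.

W_Bond = 10·Wi·(1/√P₈₀ − 1/√F₈₀)
Stage 1 (9526→2691 µm, Wi₁=16.9): W₁ = 10·16.9·(0.019277 − 0.010246) = 1.5263 kWh/t
Stage 2 (2691→129 µm, Wi₂=15.0): W₂ = 10·15.0·(0.088045 − 0.019277) = 10.3152 kWh/t
W = W₁ + W₂ = 1.5263 + 10.3152 = 11.8415 kWh/t
W_actual = 0.84 × 11.8415 = 9.9469 kWh/t

W = 9.9469 kWh/t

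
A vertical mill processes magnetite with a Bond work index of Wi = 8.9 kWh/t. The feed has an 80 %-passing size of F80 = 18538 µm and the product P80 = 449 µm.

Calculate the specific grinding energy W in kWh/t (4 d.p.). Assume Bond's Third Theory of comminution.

W = 3.5465 kWh/t

W_Bond = 10·Wi·(1/√P₈₀ − 1/√F₈₀)
1/√449 = 0.047193;  1/√18538 = 0.007345
W = 10·8.9·(0.047193 − 0.007345) = 3.5465 kWh/t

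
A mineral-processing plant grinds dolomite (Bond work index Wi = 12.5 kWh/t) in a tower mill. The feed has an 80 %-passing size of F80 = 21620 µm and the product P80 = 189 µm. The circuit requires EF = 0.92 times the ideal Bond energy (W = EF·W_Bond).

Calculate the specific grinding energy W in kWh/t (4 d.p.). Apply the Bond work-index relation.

W = 7.5829 kWh/t

W = 10 Wi (P80^-0.5 − F80^-0.5)
1/√189 = 0.072739;  1/√21620 = 0.006801
W = 10·12.5·(0.072739 − 0.006801) = 8.2423 kWh/t
Corrected W = EF·W_Bond = 0.92·8.2423 = 7.5829 kWh/t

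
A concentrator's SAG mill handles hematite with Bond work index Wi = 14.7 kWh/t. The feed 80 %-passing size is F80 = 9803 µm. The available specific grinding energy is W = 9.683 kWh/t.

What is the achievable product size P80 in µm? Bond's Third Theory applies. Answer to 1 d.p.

W = 10·Wi·(P80^(-½) − F80^(-½))
⇒ 1/√P80 = W/(10·Wi) + 1/√F80
  = 9.6830/(10·14.7) + 1/√9803 = 0.065871 + 0.010100 = 0.075971
P80 = (1/0.075971)² = 13.1630² = 173.26 µm

P80 = 173.3 µm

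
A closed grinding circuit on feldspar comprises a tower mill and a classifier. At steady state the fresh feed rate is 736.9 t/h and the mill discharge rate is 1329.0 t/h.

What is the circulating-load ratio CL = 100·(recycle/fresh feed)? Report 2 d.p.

M = F + R at steady state, so:
R = M − F = 1329.0 − 736.9 = 592.1 t/h
CL = 100·R/F = 100·592.1/736.9 = 80.35 %

CL = 80.35 %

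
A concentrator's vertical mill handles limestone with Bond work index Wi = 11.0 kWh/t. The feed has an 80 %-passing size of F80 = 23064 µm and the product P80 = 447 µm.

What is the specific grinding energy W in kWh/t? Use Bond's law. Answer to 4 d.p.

Bond:  W = 10 Wi (1/√P − 1/√F)
1/√447 = 0.047298;  1/√23064 = 0.006585
W = 10·11.0·(0.047298 − 0.006585) = 4.4785 kWh/t

W = 4.4785 kWh/t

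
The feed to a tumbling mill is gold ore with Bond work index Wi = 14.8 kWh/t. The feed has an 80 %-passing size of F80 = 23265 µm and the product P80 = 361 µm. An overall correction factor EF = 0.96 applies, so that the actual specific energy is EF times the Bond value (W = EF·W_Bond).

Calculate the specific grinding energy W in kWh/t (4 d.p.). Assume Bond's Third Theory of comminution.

W = 10 Wi (P80^-0.5 − F80^-0.5)
1/√361 = 0.052632;  1/√23265 = 0.006556
W = 10·14.8·(0.052632 − 0.006556) = 6.8192 kWh/t
With EF = 0.96: W = 6.8192·0.96 = 6.5464 kWh/t

W = 6.5464 kWh/t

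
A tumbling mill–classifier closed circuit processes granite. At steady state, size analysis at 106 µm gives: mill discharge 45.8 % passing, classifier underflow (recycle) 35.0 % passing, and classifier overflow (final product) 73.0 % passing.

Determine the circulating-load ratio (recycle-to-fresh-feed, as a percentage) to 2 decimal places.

Let r = R/F. Size balance at 106 µm:
r = (o − d)/(d − u)
r = (73.0 − 45.8)/(45.8 − 35.0) = 27.2/10.8 = 2.5185
CL = 100·r = 251.85 %

CL = 251.85 %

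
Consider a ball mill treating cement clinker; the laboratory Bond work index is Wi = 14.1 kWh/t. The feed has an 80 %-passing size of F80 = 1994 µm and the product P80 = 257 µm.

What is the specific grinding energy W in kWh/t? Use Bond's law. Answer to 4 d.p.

Bond:  W = 10 Wi (1/√P − 1/√F)
1/√257 = 0.062378;  1/√1994 = 0.022394
W = 10·14.1·(0.062378 − 0.022394) = 5.6377 kWh/t

W = 5.6377 kWh/t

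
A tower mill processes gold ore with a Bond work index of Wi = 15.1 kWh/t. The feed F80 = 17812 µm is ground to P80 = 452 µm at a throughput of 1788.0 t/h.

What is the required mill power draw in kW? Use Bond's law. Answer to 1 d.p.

P = 10676.2 kW

W = 10·Wi·[P80^(−½) − F80^(−½)]
W = 10·15.1·(1/√452 − 1/√17812) = 10·15.1·(0.039543) = 5.9710 kWh/t
Power = W × throughput = 5.9710 kWh/t × 1788.0 t/h = 10676.2 kW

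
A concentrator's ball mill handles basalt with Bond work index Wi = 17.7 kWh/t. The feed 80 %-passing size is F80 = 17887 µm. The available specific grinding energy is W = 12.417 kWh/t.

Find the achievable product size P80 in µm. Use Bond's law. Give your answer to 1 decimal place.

P80 = 165.9 µm

W = 10 Wi (1/√P80 − 1/√F80)  [Bond]
P80^(−½) = W/(10 Wi) + F80^(−½)
  = 12.4170/(10·17.7) + 1/√17887 = 0.070153 + 0.007477 = 0.077630
P80 = (1/0.077630)² = 12.8817² = 165.94 µm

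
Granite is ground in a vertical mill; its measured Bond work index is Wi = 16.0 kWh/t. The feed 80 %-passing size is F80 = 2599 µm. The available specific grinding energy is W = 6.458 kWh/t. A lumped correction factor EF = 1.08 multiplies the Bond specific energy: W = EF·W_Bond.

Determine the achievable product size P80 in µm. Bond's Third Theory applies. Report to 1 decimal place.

P80 = 307.9 µm

Bond: W = 10·Wi·(1/√P80 − 1/√F80)
W_Bond = W / EF = 6.458 / 1.08 = 5.9796 kWh/t
⇒ 1/√P80 = W_Bond/(10 Wi) + 1/√F80
  = 5.9796/(10·16.0) + 1/√2599 = 0.037373 + 0.019615 = 0.056988
P80 = (1/0.056988)² = 17.5475² = 307.92 µm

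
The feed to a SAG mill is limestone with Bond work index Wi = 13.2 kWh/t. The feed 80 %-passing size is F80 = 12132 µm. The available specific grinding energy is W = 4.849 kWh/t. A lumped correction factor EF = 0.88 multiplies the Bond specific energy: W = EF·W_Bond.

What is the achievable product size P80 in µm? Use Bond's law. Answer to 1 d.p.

P80 = 387.1 µm

W_Bond = 10·Wi·(1/√P₈₀ − 1/√F₈₀)
W_Bond = W / EF = 4.849 / 0.88 = 5.5102 kWh/t
⇒ 1/√P80 = W_Bond/(10 Wi) + 1/√F80
  = 5.5102/(10·13.2) + 1/√12132 = 0.041744 + 0.009079 = 0.050823
P80 = (1/0.050823)² = 19.6761² = 387.15 µm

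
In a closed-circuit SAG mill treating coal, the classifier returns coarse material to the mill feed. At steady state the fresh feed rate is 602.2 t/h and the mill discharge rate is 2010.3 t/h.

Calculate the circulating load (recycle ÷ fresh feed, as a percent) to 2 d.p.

CL = 233.83 %

Mill node: discharge = fresh + recycle.
R = M − F = 2010.3 − 602.2 = 1408.1 t/h
CL = 100·R/F = 100·1408.1/602.2 = 233.83 %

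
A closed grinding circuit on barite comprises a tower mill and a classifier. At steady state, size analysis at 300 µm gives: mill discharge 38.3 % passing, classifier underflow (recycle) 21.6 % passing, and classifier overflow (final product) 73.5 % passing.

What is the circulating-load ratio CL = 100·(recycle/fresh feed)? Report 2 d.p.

Let r = R/F. Size balance at 300 µm:
(1+r)d = ru + o → r = (o−d)/(d−u)
r = (73.5 − 38.3)/(38.3 − 21.6) = 35.2/16.7 = 2.1078
CL = 100·r = 210.78 %

CL = 210.78 %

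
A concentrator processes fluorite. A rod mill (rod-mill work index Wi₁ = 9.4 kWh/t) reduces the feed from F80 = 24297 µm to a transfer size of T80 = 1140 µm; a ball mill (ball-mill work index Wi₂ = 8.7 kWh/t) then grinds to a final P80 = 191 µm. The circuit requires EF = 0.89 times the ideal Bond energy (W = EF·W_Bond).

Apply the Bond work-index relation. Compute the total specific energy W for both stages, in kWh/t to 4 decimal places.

Bond: W = 10·Wi·(1/√P80 − 1/√F80)
Stage 1 (24297→1140 µm, Wi₁=9.4): W₁ = 10·9.4·(0.029617 − 0.006415) = 2.1810 kWh/t
Stage 2 (1140→191 µm, Wi₂=8.7): W₂ = 10·8.7·(0.072357 − 0.029617) = 3.7184 kWh/t
W = W₁ + W₂ = 2.1810 + 3.7184 = 5.8994 kWh/t
Apply correction: 5.8994 × 0.89 = 5.2504 kWh/t

W = 5.2504 kWh/t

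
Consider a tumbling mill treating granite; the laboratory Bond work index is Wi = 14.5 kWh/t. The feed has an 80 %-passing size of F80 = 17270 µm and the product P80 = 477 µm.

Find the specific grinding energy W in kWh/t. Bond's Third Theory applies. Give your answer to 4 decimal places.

W = 5.5357 kWh/t

W = 10 Wi (1/√P80 − 1/√F80)  [Bond]
1/√477 = 0.045787;  1/√17270 = 0.007609
W = 10·14.5·(0.045787 − 0.007609) = 5.5357 kWh/t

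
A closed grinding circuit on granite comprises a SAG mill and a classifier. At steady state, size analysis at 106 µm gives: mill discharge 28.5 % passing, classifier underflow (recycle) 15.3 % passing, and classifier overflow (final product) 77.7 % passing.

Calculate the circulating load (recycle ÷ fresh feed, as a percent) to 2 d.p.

CL = 372.73 %

Mass balance on the −106 µm fraction:
Fd + Rd = Ru + Fo ⇒ R/F = (o−d)/(d−u)
r = (77.7 − 28.5)/(28.5 − 15.3) = 49.2/13.2 = 3.7273
CL = 100·r = 372.73 %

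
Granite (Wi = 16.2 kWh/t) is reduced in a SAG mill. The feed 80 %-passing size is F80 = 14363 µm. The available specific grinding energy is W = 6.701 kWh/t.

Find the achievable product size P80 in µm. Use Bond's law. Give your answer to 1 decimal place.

W_Bond = 10·Wi·(1/√P₈₀ − 1/√F₈₀)
P80^(−½) = W/(10 Wi) + F80^(−½)
  = 6.7010/(10·16.2) + 1/√14363 = 0.041364 + 0.008344 = 0.049708
P80 = (1/0.049708)² = 20.1174² = 404.71 µm

P80 = 404.7 µm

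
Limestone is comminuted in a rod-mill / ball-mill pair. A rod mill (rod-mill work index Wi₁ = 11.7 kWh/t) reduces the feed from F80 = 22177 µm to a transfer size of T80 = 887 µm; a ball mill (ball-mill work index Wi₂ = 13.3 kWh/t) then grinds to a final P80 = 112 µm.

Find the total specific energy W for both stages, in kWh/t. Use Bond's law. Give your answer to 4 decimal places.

W = 11.2444 kWh/t

W = 10 Wi / √P80 − 10 Wi / √F80
Stage 1 (22177→887 µm, Wi₁=11.7): W₁ = 10·11.7·(0.033577 − 0.006715) = 3.1428 kWh/t
Stage 2 (887→112 µm, Wi₂=13.3): W₂ = 10·13.3·(0.094491 − 0.033577) = 8.1016 kWh/t
W = W₁ + W₂ = 3.1428 + 8.1016 = 11.2444 kWh/t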